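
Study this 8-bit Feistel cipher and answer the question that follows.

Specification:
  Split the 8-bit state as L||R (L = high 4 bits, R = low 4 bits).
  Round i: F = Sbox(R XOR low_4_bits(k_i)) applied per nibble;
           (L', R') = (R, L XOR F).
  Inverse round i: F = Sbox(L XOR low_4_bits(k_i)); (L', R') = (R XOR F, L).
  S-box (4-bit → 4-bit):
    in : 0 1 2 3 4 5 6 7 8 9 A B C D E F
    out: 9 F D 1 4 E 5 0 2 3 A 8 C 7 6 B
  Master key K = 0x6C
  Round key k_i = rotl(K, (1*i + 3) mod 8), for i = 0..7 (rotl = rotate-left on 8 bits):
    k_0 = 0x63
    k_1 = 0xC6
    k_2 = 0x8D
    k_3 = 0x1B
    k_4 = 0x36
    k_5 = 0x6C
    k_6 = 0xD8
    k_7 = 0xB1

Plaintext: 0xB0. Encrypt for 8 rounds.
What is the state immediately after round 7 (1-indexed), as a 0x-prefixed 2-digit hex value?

0x45

s_0 = plaintext = 0xB0
s_1 = Round(s_0, k_0) = 0x0A
s_2 = Round(s_1, k_1) = 0xAC
s_3 = Round(s_2, k_2) = 0xC5
s_4 = Round(s_3, k_3) = 0x5A
s_5 = Round(s_4, k_4) = 0xA9
s_6 = Round(s_5, k_5) = 0x94
s_7 = Round(s_6, k_6) = 0x45
s_8 = Round(s_7, k_7) = 0x50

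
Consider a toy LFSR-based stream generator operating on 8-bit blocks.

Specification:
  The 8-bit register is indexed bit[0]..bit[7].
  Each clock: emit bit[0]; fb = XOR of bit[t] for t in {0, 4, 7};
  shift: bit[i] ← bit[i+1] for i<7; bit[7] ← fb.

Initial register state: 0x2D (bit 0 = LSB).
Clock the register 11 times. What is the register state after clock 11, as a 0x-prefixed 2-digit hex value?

0xFA

reg_0 = 0x2D
clock 1: out=1, reg = 0x96
clock 2: out=0, reg = 0x4B
clock 3: out=1, reg = 0xA5
clock 4: out=1, reg = 0x52
clock 5: out=0, reg = 0xA9
clock 6: out=1, reg = 0x54
clock 7: out=0, reg = 0xAA
clock 8: out=0, reg = 0xD5
clock 9: out=1, reg = 0xEA
clock 10: out=0, reg = 0xF5
clock 11: out=1, reg = 0xFA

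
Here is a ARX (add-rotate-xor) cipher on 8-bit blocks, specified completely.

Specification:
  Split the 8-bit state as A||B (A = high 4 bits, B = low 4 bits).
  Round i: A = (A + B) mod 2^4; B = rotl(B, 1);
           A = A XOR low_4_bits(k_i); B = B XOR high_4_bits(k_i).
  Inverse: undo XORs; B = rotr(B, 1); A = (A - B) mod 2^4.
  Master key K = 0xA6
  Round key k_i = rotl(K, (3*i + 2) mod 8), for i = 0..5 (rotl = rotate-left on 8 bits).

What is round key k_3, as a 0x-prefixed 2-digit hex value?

0x35

K = 0xA6
k_0 = rotl(K, (3*0+2) mod 8) = rotl(K, 2) = 0x9A
k_1 = rotl(K, (3*1+2) mod 8) = rotl(K, 5) = 0xD4
k_2 = rotl(K, (3*2+2) mod 8) = rotl(K, 0) = 0xA6
k_3 = rotl(K, (3*3+2) mod 8) = rotl(K, 3) = 0x35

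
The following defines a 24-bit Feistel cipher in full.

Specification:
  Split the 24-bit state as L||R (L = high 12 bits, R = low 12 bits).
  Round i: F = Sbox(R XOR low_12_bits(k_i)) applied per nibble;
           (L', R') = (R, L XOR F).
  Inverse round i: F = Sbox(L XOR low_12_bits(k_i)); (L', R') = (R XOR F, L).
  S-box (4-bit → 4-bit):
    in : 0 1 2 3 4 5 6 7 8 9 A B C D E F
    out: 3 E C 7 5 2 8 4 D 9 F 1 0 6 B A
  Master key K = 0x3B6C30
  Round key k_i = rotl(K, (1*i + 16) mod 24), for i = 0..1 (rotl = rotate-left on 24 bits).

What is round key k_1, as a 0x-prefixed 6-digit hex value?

K = 0x3B6C30
k_0 = rotl(K, (1*0+16) mod 24) = rotl(K, 16) = 0x303B6C
k_1 = rotl(K, (1*1+16) mod 24) = rotl(K, 17) = 0x6076D8

0x6076D8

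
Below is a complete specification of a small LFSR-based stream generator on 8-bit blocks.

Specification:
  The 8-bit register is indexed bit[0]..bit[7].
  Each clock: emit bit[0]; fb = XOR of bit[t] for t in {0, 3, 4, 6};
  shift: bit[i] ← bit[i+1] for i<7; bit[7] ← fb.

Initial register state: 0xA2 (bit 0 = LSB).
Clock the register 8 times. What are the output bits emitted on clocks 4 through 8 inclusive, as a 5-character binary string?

00101

reg_0 = 0xA2
clock 1: out=0, reg = 0x51
clock 2: out=1, reg = 0xA8
clock 3: out=0, reg = 0xD4
clock 4: out=0, reg = 0x6A
clock 5: out=0, reg = 0x35
clock 6: out=1, reg = 0x1A
clock 7: out=0, reg = 0x0D
clock 8: out=1, reg = 0x06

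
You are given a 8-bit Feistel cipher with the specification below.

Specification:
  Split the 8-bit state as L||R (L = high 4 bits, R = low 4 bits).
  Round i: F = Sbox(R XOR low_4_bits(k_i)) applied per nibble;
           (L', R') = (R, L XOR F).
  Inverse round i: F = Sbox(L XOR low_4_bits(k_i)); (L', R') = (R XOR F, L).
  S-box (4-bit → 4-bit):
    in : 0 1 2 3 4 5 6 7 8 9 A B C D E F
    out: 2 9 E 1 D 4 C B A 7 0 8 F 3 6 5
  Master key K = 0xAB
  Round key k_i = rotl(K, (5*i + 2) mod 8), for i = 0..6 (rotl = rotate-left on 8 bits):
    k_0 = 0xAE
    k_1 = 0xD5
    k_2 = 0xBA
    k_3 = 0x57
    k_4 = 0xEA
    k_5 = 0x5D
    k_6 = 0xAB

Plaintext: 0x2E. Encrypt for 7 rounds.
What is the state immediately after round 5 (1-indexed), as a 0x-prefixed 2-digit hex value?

s_0 = plaintext = 0x2E
s_1 = Round(s_0, k_0) = 0xE0
s_2 = Round(s_1, k_1) = 0x0A
s_3 = Round(s_2, k_2) = 0xA2
s_4 = Round(s_3, k_3) = 0x2E
s_5 = Round(s_4, k_4) = 0xEF
s_6 = Round(s_5, k_5) = 0xF0
s_7 = Round(s_6, k_6) = 0x07

0xEF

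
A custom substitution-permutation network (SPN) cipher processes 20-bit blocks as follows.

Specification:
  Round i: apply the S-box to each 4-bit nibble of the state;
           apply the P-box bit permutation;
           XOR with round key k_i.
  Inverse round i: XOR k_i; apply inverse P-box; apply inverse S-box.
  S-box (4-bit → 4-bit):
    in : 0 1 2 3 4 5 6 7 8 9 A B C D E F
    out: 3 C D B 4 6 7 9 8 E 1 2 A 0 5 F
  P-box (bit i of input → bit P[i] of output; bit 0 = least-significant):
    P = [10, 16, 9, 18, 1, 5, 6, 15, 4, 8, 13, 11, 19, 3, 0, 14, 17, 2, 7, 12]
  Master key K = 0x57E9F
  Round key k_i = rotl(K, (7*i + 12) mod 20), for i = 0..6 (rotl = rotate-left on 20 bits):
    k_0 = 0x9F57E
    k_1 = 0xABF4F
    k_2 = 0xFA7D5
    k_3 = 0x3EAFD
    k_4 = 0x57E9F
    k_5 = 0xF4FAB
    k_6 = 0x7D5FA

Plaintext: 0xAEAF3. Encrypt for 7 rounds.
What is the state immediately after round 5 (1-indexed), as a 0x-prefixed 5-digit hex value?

0xF9E6D

s_0 = plaintext = 0xAEAF3
s_1 = Round(s_0, k_0) = 0x6710D
s_2 = Round(s_1, k_1) = 0x0D7E9
s_3 = Round(s_2, k_2) = 0x8AD83
s_4 = Round(s_3, k_3) = 0xE7EFD
s_5 = Round(s_4, k_4) = 0xF9E6D
s_6 = Round(s_5, k_5) = 0xD3F54
s_7 = Round(s_6, k_6) = 0xFBE82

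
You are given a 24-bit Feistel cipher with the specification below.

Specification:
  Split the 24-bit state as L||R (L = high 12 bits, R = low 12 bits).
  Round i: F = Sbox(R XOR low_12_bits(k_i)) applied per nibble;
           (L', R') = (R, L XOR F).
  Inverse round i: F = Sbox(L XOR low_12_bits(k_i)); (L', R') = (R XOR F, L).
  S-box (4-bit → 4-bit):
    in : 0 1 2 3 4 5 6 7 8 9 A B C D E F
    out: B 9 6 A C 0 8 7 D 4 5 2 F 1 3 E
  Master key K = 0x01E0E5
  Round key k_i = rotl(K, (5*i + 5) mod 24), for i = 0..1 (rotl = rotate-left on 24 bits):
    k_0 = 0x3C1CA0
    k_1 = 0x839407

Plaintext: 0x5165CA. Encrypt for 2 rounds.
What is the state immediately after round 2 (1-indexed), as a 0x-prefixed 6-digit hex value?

0x193586

s_0 = plaintext = 0x5165CA
s_1 = Round(s_0, k_0) = 0x5CA193
s_2 = Round(s_1, k_1) = 0x193586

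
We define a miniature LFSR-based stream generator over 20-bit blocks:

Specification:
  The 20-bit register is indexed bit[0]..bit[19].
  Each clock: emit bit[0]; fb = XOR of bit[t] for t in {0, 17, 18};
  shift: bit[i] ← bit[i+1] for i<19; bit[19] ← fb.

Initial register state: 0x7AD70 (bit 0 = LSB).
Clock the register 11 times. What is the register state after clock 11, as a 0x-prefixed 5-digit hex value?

reg_0 = 0x7AD70
clock 1: out=0, reg = 0x3D6B8
clock 2: out=0, reg = 0x9EB5C
clock 3: out=0, reg = 0x4F5AE
clock 4: out=0, reg = 0xA7AD7
clock 5: out=1, reg = 0x53D6B
clock 6: out=1, reg = 0x29EB5
clock 7: out=1, reg = 0x14F5A
clock 8: out=0, reg = 0x0A7AD
clock 9: out=1, reg = 0x853D6
clock 10: out=0, reg = 0x429EB
clock 11: out=1, reg = 0x214F5

0x214F5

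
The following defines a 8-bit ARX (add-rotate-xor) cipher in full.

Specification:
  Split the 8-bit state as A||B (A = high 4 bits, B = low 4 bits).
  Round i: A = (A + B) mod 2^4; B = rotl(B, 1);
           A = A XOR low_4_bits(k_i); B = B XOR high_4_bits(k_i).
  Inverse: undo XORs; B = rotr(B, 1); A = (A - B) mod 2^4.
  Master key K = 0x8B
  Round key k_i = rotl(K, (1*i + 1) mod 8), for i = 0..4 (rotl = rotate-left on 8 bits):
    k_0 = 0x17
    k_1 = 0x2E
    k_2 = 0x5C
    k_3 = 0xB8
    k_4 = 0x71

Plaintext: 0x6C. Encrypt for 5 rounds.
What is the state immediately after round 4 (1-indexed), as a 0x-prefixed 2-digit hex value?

s_0 = plaintext = 0x6C
s_1 = Round(s_0, k_0) = 0x58
s_2 = Round(s_1, k_1) = 0x33
s_3 = Round(s_2, k_2) = 0xA3
s_4 = Round(s_3, k_3) = 0x5D
s_5 = Round(s_4, k_4) = 0x3C

0x5D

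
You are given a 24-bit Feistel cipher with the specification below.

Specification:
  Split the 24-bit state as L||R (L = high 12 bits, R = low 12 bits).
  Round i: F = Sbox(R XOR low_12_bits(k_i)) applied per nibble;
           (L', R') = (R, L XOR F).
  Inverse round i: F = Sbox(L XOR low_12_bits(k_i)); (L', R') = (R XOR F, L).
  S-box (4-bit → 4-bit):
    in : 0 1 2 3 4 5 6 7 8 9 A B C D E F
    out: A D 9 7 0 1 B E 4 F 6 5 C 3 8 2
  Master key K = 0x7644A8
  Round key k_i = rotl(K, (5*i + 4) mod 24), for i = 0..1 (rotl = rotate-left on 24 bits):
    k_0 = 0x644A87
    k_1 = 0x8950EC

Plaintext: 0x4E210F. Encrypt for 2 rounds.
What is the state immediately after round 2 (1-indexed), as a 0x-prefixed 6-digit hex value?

s_0 = plaintext = 0x4E210F
s_1 = Round(s_0, k_0) = 0x10F1A6
s_2 = Round(s_1, k_1) = 0x1A6C09

0x1A6C09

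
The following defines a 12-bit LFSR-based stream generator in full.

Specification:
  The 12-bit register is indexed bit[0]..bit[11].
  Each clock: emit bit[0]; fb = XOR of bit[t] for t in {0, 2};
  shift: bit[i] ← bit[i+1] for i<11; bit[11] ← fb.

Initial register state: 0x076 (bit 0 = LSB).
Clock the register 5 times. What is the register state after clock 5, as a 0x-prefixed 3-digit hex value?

0x583

reg_0 = 0x076
clock 1: out=0, reg = 0x83B
clock 2: out=1, reg = 0xC1D
clock 3: out=1, reg = 0x60E
clock 4: out=0, reg = 0xB07
clock 5: out=1, reg = 0x583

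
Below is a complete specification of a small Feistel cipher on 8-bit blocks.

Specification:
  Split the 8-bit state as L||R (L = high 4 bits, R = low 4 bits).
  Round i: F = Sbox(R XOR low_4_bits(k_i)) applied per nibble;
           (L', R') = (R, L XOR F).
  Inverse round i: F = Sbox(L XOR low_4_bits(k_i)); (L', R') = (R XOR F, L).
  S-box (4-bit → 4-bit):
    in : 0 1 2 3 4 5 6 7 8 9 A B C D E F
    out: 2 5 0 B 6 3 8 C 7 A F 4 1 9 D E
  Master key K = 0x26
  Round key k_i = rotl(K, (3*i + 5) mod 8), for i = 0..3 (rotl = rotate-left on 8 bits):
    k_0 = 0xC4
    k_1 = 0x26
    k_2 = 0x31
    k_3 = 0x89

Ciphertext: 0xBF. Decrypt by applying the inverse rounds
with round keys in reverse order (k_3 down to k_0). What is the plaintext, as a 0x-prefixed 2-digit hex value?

0xCD

s_0 = ciphertext = 0xBF
s_1 = InvRound(s_0, k_3) = 0xFB
s_2 = InvRound(s_1, k_2) = 0x6F
s_3 = InvRound(s_2, k_1) = 0xD6
s_4 = InvRound(s_3, k_0) = 0xCD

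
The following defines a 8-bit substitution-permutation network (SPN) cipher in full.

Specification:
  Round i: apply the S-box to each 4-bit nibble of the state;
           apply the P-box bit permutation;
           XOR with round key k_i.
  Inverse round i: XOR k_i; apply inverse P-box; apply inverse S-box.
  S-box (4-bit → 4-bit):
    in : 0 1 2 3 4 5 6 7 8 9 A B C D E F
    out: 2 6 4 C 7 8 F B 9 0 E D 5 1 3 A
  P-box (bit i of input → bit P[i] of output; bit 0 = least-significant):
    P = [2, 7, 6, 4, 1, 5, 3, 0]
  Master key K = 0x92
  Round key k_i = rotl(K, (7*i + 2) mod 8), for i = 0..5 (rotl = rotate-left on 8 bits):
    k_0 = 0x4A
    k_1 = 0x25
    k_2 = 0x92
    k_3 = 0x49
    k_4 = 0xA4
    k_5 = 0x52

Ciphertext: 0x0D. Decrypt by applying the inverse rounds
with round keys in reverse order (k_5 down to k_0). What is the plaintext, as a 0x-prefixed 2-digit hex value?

0xE5

s_0 = ciphertext = 0x0D
s_1 = InvRound(s_0, k_5) = 0xBB
s_2 = InvRound(s_1, k_4) = 0xB8
s_3 = InvRound(s_2, k_3) = 0xFA
s_4 = InvRound(s_3, k_2) = 0x12
s_5 = InvRound(s_4, k_1) = 0x78
s_6 = InvRound(s_5, k_0) = 0xE5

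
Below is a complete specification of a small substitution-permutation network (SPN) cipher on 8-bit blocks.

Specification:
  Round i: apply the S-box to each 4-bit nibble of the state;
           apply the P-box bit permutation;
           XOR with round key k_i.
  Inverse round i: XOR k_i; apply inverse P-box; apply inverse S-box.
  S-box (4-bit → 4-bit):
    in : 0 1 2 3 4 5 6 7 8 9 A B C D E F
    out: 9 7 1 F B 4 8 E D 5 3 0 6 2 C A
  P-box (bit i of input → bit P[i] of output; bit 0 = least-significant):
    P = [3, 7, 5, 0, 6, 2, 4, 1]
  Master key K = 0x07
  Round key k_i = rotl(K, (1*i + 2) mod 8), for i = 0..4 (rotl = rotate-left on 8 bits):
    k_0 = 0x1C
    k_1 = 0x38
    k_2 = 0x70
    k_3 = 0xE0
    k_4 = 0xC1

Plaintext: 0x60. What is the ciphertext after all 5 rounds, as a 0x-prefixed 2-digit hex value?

s_0 = plaintext = 0x60
s_1 = Round(s_0, k_0) = 0x17
s_2 = Round(s_1, k_1) = 0xCD
s_3 = Round(s_2, k_2) = 0xE4
s_4 = Round(s_3, k_3) = 0x7B
s_5 = Round(s_4, k_4) = 0xD7

0xD7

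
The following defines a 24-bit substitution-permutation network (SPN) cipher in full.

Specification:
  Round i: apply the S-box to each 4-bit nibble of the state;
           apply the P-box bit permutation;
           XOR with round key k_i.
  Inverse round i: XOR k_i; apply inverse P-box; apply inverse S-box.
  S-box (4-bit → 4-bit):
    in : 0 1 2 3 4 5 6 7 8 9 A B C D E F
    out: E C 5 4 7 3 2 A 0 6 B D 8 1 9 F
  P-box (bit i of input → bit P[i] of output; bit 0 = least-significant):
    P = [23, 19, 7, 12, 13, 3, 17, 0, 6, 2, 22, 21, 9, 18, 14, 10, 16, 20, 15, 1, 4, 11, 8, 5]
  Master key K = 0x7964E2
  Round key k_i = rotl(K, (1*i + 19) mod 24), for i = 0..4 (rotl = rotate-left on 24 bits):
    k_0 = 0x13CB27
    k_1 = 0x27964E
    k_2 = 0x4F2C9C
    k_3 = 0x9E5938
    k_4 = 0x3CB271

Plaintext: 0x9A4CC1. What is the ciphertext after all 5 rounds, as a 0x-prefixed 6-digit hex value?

0x21E12C

s_0 = plaintext = 0x9A4CC1
s_1 = Round(s_0, k_0) = 0x2690A4
s_2 = Round(s_1, k_1) = 0xDBF7D3
s_3 = Round(s_2, k_2) = 0x6ACA0A
s_4 = Round(s_3, k_3) = 0x254577
s_5 = Round(s_4, k_4) = 0x21E12C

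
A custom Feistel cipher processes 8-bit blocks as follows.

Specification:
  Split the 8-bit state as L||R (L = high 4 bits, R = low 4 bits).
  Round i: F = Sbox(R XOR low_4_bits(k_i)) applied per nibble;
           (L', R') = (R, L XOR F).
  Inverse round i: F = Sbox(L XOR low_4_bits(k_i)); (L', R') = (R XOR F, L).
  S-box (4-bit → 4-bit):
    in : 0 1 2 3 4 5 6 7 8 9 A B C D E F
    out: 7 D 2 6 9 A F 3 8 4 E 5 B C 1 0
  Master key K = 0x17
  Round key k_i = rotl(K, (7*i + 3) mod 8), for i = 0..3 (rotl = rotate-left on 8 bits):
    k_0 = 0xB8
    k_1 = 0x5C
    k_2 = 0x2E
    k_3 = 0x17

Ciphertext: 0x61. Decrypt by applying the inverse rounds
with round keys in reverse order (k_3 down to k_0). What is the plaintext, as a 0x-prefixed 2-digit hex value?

s_0 = ciphertext = 0x61
s_1 = InvRound(s_0, k_3) = 0xC6
s_2 = InvRound(s_1, k_2) = 0x4C
s_3 = InvRound(s_2, k_1) = 0x44
s_4 = InvRound(s_3, k_0) = 0xF4

0xF4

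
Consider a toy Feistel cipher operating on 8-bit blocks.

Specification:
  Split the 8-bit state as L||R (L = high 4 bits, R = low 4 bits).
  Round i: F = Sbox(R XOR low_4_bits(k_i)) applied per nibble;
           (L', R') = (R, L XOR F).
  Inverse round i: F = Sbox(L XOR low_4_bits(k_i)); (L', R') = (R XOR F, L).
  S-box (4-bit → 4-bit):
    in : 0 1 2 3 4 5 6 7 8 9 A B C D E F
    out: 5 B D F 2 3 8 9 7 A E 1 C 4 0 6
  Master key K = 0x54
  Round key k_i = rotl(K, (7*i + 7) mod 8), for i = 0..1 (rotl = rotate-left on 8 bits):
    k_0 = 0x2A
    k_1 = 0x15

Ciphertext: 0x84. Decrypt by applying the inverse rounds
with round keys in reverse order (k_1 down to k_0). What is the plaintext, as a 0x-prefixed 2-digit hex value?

0x60

s_0 = ciphertext = 0x84
s_1 = InvRound(s_0, k_1) = 0x08
s_2 = InvRound(s_1, k_0) = 0x60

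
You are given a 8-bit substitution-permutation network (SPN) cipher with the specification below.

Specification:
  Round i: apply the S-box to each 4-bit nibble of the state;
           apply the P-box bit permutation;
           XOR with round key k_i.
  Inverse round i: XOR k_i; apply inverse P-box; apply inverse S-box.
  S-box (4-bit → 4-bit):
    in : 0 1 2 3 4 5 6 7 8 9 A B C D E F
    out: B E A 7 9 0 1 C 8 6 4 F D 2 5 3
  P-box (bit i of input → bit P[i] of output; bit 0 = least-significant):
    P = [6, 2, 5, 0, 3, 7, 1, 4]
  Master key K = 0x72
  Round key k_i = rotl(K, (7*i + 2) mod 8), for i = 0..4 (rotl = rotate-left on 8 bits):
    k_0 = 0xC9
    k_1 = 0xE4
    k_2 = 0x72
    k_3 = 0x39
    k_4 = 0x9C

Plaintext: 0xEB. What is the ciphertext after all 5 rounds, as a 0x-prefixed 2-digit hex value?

0x54

s_0 = plaintext = 0xEB
s_1 = Round(s_0, k_0) = 0xA6
s_2 = Round(s_1, k_1) = 0xA6
s_3 = Round(s_2, k_2) = 0x30
s_4 = Round(s_3, k_3) = 0xF6
s_5 = Round(s_4, k_4) = 0x54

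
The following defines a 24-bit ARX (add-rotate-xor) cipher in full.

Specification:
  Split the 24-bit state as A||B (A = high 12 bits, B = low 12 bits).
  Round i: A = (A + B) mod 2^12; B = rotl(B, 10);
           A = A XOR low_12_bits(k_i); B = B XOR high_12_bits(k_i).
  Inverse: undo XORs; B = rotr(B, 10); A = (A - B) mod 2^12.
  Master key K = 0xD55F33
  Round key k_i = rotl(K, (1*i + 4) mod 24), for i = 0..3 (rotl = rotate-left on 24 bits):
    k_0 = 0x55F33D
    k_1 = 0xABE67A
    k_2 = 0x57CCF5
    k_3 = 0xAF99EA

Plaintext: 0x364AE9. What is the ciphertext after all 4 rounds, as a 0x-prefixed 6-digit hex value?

0xD9AC42

s_0 = plaintext = 0x364AE9
s_1 = Round(s_0, k_0) = 0xD703E5
s_2 = Round(s_1, k_1) = 0x72FE47
s_3 = Round(s_2, k_2) = 0x983AED
s_4 = Round(s_3, k_3) = 0xD9AC42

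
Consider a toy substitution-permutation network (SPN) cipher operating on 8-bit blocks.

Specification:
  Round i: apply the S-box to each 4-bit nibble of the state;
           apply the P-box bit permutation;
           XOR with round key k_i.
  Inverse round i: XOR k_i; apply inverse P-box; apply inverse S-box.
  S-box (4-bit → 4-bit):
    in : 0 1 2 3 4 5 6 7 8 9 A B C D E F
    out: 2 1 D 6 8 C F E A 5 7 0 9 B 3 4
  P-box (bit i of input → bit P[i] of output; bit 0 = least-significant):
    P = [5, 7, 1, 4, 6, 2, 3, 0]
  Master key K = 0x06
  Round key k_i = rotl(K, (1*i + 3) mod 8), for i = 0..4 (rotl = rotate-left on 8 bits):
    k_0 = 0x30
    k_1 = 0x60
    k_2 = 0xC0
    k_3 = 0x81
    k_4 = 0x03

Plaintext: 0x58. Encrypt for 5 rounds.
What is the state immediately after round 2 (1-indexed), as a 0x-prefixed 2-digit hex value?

s_0 = plaintext = 0x58
s_1 = Round(s_0, k_0) = 0xA9
s_2 = Round(s_1, k_1) = 0x0E
s_3 = Round(s_2, k_2) = 0x64
s_4 = Round(s_3, k_3) = 0xDC
s_5 = Round(s_4, k_4) = 0x76

0x0E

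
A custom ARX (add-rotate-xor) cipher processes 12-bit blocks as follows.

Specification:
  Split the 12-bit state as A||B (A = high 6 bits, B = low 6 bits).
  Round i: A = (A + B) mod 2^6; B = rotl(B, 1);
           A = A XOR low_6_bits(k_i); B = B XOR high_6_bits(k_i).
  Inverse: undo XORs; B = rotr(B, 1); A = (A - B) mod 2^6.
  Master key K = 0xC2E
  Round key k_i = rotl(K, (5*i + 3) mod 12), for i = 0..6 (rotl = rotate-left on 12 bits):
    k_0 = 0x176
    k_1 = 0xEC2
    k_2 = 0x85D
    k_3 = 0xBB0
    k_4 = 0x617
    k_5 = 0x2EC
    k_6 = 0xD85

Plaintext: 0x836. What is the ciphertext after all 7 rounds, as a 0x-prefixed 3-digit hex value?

s_0 = plaintext = 0x836
s_1 = Round(s_0, k_0) = 0x828
s_2 = Round(s_1, k_1) = 0x2AA
s_3 = Round(s_2, k_2) = 0xA74
s_4 = Round(s_3, k_3) = 0xB47
s_5 = Round(s_4, k_4) = 0x8D6
s_6 = Round(s_5, k_5) = 0x567
s_7 = Round(s_6, k_6) = 0xE79

0xE79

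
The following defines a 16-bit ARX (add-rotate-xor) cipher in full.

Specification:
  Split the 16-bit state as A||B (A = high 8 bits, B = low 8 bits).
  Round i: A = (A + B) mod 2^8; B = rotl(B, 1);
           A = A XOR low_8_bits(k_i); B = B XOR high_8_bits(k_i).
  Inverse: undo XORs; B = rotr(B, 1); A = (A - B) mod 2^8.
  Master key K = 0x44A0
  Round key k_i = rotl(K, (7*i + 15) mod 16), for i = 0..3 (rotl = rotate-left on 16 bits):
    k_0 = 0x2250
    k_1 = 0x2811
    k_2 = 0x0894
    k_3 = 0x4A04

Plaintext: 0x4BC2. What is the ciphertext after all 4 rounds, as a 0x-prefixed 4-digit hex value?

s_0 = plaintext = 0x4BC2
s_1 = Round(s_0, k_0) = 0x5DA7
s_2 = Round(s_1, k_1) = 0x1567
s_3 = Round(s_2, k_2) = 0xE8C6
s_4 = Round(s_3, k_3) = 0xAAC7

0xAAC7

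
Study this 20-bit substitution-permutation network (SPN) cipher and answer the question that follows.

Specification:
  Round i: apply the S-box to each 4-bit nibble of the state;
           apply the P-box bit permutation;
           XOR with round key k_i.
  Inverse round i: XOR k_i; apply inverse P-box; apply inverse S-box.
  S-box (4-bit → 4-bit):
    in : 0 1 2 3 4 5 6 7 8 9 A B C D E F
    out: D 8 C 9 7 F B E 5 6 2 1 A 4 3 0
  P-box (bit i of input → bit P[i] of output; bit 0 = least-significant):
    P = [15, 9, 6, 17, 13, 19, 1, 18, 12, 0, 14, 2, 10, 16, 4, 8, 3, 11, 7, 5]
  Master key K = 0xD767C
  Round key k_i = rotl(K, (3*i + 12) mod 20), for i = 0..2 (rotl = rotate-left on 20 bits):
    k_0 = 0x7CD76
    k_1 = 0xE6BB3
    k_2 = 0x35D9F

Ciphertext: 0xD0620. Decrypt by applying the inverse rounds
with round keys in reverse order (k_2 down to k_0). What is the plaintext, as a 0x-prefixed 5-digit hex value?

s_0 = ciphertext = 0xD0620
s_1 = InvRound(s_0, k_2) = 0x5257C
s_2 = InvRound(s_1, k_1) = 0x4E797
s_3 = InvRound(s_2, k_0) = 0x7AAB7

0x7AAB7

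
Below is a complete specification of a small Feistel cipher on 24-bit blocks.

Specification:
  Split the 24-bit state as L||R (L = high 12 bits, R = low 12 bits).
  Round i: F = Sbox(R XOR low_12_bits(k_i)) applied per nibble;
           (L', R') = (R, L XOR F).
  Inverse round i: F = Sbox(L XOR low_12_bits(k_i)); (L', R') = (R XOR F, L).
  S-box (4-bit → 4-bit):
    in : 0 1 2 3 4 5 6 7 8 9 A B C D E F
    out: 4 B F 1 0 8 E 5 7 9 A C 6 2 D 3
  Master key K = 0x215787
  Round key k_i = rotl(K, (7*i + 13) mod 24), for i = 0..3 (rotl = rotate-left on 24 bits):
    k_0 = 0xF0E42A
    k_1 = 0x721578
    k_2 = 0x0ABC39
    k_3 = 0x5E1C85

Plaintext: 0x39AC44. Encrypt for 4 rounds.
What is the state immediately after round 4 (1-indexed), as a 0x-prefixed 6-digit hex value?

0x86A7D4

s_0 = plaintext = 0x39AC44
s_1 = Round(s_0, k_0) = 0xC44477
s_2 = Round(s_1, k_1) = 0x477707
s_3 = Round(s_2, k_2) = 0x70786A
s_4 = Round(s_3, k_3) = 0x86A7D4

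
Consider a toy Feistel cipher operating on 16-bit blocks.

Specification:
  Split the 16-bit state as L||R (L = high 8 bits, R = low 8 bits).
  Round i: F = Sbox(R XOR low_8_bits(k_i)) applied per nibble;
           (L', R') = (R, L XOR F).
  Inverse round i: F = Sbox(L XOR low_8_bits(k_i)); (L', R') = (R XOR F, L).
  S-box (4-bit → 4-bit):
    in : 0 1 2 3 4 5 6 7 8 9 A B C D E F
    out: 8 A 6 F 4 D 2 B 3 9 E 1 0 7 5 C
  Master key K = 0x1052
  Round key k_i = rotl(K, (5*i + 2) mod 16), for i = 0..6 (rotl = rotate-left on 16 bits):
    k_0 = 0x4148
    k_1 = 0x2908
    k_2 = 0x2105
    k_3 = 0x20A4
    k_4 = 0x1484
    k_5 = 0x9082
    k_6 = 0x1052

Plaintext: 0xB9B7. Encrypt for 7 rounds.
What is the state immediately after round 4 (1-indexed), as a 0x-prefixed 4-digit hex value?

s_0 = plaintext = 0xB9B7
s_1 = Round(s_0, k_0) = 0xB775
s_2 = Round(s_1, k_1) = 0x7500
s_3 = Round(s_2, k_2) = 0x00F8
s_4 = Round(s_3, k_3) = 0xF8D0
s_5 = Round(s_4, k_4) = 0xD02C
s_6 = Round(s_5, k_5) = 0x2C35
s_7 = Round(s_6, k_6) = 0x3507

0xF8D0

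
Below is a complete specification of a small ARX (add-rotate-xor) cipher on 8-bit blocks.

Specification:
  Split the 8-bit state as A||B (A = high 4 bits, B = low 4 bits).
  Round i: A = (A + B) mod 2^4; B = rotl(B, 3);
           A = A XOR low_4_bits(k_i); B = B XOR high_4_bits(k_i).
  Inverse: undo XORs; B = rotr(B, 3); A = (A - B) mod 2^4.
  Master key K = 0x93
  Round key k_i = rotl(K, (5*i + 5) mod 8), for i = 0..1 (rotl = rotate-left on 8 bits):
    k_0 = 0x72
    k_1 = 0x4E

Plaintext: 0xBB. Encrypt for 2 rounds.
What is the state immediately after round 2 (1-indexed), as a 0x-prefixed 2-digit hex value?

s_0 = plaintext = 0xBB
s_1 = Round(s_0, k_0) = 0x4A
s_2 = Round(s_1, k_1) = 0x01

0x01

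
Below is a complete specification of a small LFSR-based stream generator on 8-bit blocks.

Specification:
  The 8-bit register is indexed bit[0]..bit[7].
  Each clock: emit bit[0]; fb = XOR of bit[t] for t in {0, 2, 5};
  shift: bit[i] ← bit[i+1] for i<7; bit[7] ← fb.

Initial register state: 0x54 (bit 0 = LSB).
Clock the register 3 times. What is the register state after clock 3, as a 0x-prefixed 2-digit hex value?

0x6A

reg_0 = 0x54
clock 1: out=0, reg = 0xAA
clock 2: out=0, reg = 0xD5
clock 3: out=1, reg = 0x6A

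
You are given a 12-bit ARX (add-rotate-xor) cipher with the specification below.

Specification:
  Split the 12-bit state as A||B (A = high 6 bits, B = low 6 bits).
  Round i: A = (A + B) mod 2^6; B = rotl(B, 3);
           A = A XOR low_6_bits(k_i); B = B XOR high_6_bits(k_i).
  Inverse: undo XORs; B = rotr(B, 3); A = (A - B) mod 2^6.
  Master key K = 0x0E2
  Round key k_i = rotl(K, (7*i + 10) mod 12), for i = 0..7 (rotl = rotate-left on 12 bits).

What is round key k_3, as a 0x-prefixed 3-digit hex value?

K = 0x0E2
k_0 = rotl(K, (7*0+10) mod 12) = rotl(K, 10) = 0x838
k_1 = rotl(K, (7*1+10) mod 12) = rotl(K, 5) = 0xC41
k_2 = rotl(K, (7*2+10) mod 12) = rotl(K, 0) = 0x0E2
k_3 = rotl(K, (7*3+10) mod 12) = rotl(K, 7) = 0x107

0x107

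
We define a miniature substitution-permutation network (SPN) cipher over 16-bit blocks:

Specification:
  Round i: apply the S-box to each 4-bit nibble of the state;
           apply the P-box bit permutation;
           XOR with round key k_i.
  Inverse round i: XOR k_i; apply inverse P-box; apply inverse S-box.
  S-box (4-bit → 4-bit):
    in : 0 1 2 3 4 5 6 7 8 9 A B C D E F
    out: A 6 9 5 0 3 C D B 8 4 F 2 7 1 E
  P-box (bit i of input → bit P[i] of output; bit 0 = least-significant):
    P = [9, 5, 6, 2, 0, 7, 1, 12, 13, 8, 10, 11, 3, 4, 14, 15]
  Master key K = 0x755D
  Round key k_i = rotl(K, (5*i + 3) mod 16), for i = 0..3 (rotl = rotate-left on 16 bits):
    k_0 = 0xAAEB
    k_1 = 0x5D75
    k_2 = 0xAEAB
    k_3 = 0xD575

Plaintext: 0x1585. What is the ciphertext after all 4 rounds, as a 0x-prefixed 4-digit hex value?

0xC861

s_0 = plaintext = 0x1585
s_1 = Round(s_0, k_0) = 0xD95A
s_2 = Round(s_1, k_1) = 0x15AC
s_3 = Round(s_2, k_2) = 0xCF99
s_4 = Round(s_3, k_3) = 0xC861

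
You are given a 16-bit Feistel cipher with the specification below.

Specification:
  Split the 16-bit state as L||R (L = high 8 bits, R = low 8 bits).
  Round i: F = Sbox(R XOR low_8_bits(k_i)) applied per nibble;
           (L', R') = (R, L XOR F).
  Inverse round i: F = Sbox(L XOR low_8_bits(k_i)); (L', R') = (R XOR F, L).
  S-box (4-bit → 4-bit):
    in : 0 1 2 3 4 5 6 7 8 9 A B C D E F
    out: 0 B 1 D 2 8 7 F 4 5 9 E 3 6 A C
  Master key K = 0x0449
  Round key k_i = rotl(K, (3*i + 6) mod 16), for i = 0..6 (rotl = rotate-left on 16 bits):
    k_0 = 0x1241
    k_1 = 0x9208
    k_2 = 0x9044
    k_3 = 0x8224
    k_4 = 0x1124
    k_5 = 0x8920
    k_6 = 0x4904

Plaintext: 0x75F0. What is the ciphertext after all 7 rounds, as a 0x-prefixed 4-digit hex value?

s_0 = plaintext = 0x75F0
s_1 = Round(s_0, k_0) = 0xF09E
s_2 = Round(s_1, k_1) = 0x9EA7
s_3 = Round(s_2, k_2) = 0xA733
s_4 = Round(s_3, k_3) = 0x3318
s_5 = Round(s_4, k_4) = 0x18E0
s_6 = Round(s_5, k_5) = 0xE028
s_7 = Round(s_6, k_6) = 0x28F3

0x28F3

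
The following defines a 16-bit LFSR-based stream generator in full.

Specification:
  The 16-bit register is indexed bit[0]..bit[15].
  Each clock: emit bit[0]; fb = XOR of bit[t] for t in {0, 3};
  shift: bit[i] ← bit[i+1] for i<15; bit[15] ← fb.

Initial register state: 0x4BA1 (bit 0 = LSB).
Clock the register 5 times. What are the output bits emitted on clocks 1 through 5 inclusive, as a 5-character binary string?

10000

reg_0 = 0x4BA1
clock 1: out=1, reg = 0xA5D0
clock 2: out=0, reg = 0x52E8
clock 3: out=0, reg = 0xA974
clock 4: out=0, reg = 0x54BA
clock 5: out=0, reg = 0xAA5D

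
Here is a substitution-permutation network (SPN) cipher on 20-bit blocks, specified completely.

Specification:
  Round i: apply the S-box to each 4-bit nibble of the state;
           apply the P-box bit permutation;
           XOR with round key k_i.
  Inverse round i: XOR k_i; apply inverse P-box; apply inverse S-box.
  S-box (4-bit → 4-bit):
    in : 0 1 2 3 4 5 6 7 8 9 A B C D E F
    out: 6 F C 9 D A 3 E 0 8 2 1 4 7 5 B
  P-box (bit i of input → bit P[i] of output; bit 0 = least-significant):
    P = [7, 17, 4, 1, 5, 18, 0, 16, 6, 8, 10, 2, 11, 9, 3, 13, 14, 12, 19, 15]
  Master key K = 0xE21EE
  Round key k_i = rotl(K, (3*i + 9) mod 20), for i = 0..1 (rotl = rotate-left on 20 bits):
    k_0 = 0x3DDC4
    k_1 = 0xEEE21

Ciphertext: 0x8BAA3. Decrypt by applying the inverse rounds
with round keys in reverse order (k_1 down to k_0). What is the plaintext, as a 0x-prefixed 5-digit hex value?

0x6C619

s_0 = ciphertext = 0x8BAA3
s_1 = InvRound(s_0, k_1) = 0x68CAF
s_2 = InvRound(s_1, k_0) = 0x6C619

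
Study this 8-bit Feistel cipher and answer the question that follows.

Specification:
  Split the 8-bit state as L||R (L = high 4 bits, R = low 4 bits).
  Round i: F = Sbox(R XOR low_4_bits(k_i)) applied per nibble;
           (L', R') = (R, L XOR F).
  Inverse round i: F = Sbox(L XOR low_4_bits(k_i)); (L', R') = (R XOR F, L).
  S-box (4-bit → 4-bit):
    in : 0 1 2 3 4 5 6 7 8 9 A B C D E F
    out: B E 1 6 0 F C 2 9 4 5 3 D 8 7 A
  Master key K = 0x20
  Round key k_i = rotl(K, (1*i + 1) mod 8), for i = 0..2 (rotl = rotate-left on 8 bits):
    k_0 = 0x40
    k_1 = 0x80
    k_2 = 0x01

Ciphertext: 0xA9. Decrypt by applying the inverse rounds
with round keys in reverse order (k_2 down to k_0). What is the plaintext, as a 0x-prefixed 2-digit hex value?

0x0F

s_0 = ciphertext = 0xA9
s_1 = InvRound(s_0, k_2) = 0xAA
s_2 = InvRound(s_1, k_1) = 0xFA
s_3 = InvRound(s_2, k_0) = 0x0F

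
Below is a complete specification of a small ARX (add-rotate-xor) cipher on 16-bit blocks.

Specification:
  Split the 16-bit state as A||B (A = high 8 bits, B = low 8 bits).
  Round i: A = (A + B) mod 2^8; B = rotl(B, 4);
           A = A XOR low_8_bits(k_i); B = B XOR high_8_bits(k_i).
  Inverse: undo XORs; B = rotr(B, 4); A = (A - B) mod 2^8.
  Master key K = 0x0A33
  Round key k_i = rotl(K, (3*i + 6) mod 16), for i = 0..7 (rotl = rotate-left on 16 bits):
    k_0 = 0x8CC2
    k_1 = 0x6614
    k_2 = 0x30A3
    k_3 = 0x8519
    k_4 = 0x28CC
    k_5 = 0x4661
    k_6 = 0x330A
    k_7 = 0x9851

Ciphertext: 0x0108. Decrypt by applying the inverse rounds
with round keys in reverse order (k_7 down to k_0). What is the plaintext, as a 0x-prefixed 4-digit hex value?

s_0 = ciphertext = 0x0108
s_1 = InvRound(s_0, k_7) = 0x4709
s_2 = InvRound(s_1, k_6) = 0xAAA3
s_3 = InvRound(s_2, k_5) = 0x6D5E
s_4 = InvRound(s_3, k_4) = 0x3A67
s_5 = InvRound(s_4, k_3) = 0xF52E
s_6 = InvRound(s_5, k_2) = 0x75E1
s_7 = InvRound(s_6, k_1) = 0xE978
s_8 = InvRound(s_7, k_0) = 0xDC4F

0xDC4F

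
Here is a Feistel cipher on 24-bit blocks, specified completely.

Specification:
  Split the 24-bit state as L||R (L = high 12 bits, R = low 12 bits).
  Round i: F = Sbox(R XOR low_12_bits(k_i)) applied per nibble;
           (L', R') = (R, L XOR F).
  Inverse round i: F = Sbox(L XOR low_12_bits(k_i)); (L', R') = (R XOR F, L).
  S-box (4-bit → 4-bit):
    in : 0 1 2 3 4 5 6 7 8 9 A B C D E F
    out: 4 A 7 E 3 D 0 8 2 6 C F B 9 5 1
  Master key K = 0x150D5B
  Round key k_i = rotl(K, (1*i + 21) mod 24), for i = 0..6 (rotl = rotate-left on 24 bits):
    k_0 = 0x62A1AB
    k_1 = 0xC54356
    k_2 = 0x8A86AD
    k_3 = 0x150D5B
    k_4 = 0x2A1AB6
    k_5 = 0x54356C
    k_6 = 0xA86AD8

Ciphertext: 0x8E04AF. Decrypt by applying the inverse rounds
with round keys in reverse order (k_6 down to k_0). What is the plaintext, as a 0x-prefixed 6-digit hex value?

0x17E3BE

s_0 = ciphertext = 0x8E04AF
s_1 = InvRound(s_0, k_6) = 0x34D8E0
s_2 = InvRound(s_1, k_5) = 0x89A34D
s_3 = InvRound(s_2, k_4) = 0x43689A
s_4 = InvRound(s_3, k_3) = 0xE93436
s_5 = InvRound(s_4, k_2) = 0x6D3E93
s_6 = InvRound(s_5, k_1) = 0x3BE6D3
s_7 = InvRound(s_6, k_0) = 0x17E3BE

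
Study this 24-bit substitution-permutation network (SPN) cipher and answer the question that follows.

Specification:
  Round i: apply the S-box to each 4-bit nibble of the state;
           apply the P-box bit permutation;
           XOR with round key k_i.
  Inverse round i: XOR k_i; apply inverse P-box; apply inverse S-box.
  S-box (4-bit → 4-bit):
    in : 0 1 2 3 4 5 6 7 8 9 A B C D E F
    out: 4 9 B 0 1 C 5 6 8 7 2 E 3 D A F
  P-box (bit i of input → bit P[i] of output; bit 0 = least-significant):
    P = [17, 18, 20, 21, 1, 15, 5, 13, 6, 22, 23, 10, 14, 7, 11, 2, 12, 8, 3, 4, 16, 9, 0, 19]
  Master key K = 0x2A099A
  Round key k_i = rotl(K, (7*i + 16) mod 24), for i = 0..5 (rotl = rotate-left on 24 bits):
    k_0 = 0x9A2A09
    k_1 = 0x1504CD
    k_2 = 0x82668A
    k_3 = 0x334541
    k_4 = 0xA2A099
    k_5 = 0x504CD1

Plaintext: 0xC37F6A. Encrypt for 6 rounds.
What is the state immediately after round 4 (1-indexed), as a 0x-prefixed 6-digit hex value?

0xF8043D

s_0 = plaintext = 0xC37F6A
s_1 = Round(s_0, k_0) = 0x5F24EB
s_2 = Round(s_1, k_1) = 0x29F510
s_3 = Round(s_2, k_2) = 0x1B1904
s_4 = Round(s_3, k_3) = 0xF8043D
s_5 = Round(s_4, k_4) = 0x99AAC8
s_6 = Round(s_5, k_5) = 0x31DF5A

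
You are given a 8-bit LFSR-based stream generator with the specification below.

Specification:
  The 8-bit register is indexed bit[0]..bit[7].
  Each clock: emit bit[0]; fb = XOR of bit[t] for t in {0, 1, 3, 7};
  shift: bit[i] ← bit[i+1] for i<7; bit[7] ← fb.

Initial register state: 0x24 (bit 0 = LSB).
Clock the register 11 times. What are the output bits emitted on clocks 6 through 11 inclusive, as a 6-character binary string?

reg_0 = 0x24
clock 1: out=0, reg = 0x12
clock 2: out=0, reg = 0x89
clock 3: out=1, reg = 0xC4
clock 4: out=0, reg = 0xE2
clock 5: out=0, reg = 0x71
clock 6: out=1, reg = 0xB8
clock 7: out=0, reg = 0x5C
clock 8: out=0, reg = 0xAE
clock 9: out=0, reg = 0xD7
clock 10: out=1, reg = 0xEB
clock 11: out=1, reg = 0x75

100011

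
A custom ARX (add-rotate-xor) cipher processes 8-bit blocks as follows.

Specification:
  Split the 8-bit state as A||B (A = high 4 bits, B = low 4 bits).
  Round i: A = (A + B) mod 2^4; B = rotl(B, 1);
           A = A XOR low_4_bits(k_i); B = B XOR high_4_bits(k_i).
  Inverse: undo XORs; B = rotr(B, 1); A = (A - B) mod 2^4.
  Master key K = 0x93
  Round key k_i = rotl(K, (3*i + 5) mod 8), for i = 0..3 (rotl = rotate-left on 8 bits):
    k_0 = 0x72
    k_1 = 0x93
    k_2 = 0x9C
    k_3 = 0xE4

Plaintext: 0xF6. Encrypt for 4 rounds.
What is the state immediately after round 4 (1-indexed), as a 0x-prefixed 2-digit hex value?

0x36

s_0 = plaintext = 0xF6
s_1 = Round(s_0, k_0) = 0x7B
s_2 = Round(s_1, k_1) = 0x1E
s_3 = Round(s_2, k_2) = 0x34
s_4 = Round(s_3, k_3) = 0x36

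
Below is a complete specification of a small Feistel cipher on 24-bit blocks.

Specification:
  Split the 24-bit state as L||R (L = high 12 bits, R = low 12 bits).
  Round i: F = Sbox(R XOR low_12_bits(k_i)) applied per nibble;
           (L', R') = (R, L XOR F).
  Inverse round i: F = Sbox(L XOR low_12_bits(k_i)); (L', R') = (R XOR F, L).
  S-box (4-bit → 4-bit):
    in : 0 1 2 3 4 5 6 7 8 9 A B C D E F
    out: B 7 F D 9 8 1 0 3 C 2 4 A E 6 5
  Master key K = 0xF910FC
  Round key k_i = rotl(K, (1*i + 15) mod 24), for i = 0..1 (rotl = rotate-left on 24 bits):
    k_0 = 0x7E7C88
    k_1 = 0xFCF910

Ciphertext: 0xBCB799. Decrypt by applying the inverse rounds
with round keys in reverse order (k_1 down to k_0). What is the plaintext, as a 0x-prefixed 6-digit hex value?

s_0 = ciphertext = 0xBCB799
s_1 = InvRound(s_0, k_1) = 0x87DBCB
s_2 = InvRound(s_1, k_0) = 0x29387D

0x29387D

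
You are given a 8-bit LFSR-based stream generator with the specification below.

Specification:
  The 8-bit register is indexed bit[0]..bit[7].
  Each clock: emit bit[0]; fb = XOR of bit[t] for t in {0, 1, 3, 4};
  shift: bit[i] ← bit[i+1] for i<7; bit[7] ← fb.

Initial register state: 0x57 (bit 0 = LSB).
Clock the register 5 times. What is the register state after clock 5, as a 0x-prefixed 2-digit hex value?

reg_0 = 0x57
clock 1: out=1, reg = 0xAB
clock 2: out=1, reg = 0xD5
clock 3: out=1, reg = 0x6A
clock 4: out=0, reg = 0x35
clock 5: out=1, reg = 0x1A

0x1A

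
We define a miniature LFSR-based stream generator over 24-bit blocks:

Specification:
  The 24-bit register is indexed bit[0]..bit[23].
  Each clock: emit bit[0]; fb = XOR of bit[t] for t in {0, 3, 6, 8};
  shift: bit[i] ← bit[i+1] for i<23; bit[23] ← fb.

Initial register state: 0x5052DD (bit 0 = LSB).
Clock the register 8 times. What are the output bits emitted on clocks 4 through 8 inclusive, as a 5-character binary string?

reg_0 = 0x5052DD
clock 1: out=1, reg = 0xA8296E
clock 2: out=0, reg = 0xD414B7
clock 3: out=1, reg = 0xEA0A5B
clock 4: out=1, reg = 0xF5052D
clock 5: out=1, reg = 0xFA8296
clock 6: out=0, reg = 0x7D414B
clock 7: out=1, reg = 0x3EA0A5
clock 8: out=1, reg = 0x9F5052

11011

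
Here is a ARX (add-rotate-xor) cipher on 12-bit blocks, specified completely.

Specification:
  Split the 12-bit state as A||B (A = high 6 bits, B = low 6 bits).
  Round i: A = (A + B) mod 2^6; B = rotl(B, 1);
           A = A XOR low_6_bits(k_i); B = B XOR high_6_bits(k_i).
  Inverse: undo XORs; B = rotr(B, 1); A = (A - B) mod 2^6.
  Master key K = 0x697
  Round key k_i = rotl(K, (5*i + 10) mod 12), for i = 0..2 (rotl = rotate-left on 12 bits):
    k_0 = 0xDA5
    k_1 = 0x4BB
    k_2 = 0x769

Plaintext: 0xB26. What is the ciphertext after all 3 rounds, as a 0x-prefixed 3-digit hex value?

0x1D6

s_0 = plaintext = 0xB26
s_1 = Round(s_0, k_0) = 0xDFB
s_2 = Round(s_1, k_1) = 0x265
s_3 = Round(s_2, k_2) = 0x1D6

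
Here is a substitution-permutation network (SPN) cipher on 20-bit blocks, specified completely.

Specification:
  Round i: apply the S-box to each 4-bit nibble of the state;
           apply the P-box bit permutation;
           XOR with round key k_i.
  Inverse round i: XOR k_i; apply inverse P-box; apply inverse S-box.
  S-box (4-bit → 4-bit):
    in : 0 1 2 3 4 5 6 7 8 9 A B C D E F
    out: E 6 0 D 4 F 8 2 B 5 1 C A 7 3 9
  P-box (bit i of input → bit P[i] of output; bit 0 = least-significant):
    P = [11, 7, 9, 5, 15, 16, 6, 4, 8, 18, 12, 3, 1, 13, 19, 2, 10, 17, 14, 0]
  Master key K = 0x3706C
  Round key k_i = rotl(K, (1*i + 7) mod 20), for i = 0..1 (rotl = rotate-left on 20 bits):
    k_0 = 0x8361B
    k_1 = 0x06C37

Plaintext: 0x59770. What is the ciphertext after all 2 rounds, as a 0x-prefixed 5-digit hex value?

s_0 = plaintext = 0x59770
s_1 = Round(s_0, k_0) = 0x770B8
s_2 = Round(s_1, k_1) = 0x654CF

0x654CF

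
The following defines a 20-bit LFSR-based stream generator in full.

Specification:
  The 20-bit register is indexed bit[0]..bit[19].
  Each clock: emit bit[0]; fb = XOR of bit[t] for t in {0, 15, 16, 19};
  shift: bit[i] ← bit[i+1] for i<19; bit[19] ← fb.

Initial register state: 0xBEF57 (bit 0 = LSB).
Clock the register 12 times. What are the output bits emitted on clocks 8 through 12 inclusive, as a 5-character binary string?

01111

reg_0 = 0xBEF57
clock 1: out=1, reg = 0x5F7AB
clock 2: out=1, reg = 0xAFBD5
clock 3: out=1, reg = 0xD7DEA
clock 4: out=0, reg = 0x6BEF5
clock 5: out=1, reg = 0x35F7A
clock 6: out=0, reg = 0x9AFBD
clock 7: out=1, reg = 0x4D7DE
clock 8: out=0, reg = 0xA6BEF
clock 9: out=1, reg = 0x535F7
clock 10: out=1, reg = 0x29AFB
clock 11: out=1, reg = 0x14D7D
clock 12: out=1, reg = 0x0A6BE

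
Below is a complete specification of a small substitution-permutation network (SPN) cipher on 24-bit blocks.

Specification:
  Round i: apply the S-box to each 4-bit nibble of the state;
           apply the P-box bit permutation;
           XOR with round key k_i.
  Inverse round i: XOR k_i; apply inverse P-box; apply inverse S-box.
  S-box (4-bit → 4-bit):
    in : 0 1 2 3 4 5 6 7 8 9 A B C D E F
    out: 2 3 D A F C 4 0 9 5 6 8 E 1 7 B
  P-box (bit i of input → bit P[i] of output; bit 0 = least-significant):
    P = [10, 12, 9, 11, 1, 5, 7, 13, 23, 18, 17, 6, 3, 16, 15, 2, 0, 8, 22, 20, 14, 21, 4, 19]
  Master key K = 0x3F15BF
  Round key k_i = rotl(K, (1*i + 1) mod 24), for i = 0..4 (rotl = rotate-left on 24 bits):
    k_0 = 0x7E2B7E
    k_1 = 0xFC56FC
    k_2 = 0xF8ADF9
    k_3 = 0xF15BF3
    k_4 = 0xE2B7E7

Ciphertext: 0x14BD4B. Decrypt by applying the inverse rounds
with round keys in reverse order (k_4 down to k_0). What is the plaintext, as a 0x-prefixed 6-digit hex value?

s_0 = ciphertext = 0x14BD4B
s_1 = InvRound(s_0, k_4) = 0x058EA5
s_2 = InvRound(s_1, k_3) = 0xEC5FD1
s_3 = InvRound(s_2, k_2) = 0xDB903A
s_4 = InvRound(s_3, k_1) = 0x17CC99
s_5 = InvRound(s_4, k_0) = 0xFECB49

0xFECB49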